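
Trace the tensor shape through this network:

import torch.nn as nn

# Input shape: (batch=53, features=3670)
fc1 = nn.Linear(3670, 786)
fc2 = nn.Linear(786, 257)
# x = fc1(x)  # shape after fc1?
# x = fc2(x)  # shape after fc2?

Input shape: (53, 3670)
  -> after fc1: (53, 786)
Output shape: (53, 257)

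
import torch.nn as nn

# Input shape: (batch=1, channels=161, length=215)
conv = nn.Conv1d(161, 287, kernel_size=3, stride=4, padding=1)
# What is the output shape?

Input shape: (1, 161, 215)
Output shape: (1, 287, 54)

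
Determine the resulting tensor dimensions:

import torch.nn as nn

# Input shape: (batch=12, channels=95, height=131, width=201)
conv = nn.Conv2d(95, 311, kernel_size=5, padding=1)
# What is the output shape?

Input shape: (12, 95, 131, 201)
Output shape: (12, 311, 129, 199)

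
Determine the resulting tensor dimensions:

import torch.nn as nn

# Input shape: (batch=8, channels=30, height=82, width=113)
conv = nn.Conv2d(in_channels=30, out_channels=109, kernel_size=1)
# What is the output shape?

Input shape: (8, 30, 82, 113)
Output shape: (8, 109, 82, 113)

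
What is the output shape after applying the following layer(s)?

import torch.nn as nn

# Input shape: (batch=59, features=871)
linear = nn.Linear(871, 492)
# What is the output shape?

Input shape: (59, 871)
Output shape: (59, 492)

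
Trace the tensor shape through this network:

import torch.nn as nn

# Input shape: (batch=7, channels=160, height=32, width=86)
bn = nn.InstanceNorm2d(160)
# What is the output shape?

Input shape: (7, 160, 32, 86)
Output shape: (7, 160, 32, 86)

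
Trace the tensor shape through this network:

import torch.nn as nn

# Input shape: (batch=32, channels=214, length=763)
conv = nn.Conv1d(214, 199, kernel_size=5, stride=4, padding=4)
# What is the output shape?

Input shape: (32, 214, 763)
Output shape: (32, 199, 192)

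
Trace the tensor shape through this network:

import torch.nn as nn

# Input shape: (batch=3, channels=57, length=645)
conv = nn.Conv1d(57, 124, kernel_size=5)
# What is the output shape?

Input shape: (3, 57, 645)
Output shape: (3, 124, 641)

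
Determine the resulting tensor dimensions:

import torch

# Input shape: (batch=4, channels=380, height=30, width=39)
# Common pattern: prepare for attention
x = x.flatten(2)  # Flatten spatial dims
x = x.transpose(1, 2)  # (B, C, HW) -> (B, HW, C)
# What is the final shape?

Input shape: (4, 380, 30, 39)
  -> after flatten(2): (4, 380, 1170)
Output shape: (4, 1170, 380)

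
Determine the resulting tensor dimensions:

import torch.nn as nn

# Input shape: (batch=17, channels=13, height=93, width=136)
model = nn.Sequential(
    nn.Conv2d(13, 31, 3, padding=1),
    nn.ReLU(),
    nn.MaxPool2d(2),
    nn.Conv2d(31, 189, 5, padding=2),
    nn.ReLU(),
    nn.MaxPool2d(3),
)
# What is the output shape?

Input shape: (17, 13, 93, 136)
  -> after first Conv2d: (17, 31, 93, 136)
  -> after first MaxPool2d: (17, 31, 46, 68)
  -> after second Conv2d: (17, 189, 46, 68)
Output shape: (17, 189, 15, 22)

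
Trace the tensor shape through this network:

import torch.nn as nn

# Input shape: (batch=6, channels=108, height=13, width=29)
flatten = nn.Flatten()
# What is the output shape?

Input shape: (6, 108, 13, 29)
Output shape: (6, 40716)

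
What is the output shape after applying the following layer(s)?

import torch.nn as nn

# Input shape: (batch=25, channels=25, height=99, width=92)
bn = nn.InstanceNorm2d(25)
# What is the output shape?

Input shape: (25, 25, 99, 92)
Output shape: (25, 25, 99, 92)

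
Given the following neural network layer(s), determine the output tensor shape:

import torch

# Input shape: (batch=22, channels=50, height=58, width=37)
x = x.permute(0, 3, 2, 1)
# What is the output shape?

Input shape: (22, 50, 58, 37)
Output shape: (22, 37, 58, 50)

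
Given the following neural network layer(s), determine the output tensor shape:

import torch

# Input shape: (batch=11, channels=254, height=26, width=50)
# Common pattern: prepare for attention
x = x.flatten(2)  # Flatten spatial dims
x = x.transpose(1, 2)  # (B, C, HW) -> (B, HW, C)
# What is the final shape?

Input shape: (11, 254, 26, 50)
  -> after flatten(2): (11, 254, 1300)
Output shape: (11, 1300, 254)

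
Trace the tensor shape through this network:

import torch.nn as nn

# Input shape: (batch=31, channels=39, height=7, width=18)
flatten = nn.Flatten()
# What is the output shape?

Input shape: (31, 39, 7, 18)
Output shape: (31, 4914)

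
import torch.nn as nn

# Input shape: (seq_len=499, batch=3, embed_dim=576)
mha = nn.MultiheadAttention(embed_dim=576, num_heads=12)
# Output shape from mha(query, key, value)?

Input shape: (499, 3, 576)
Output shape: (499, 3, 576)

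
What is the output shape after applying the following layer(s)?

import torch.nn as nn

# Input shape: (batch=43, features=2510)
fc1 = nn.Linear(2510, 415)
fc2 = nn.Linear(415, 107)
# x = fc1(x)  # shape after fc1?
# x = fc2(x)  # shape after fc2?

Input shape: (43, 2510)
  -> after fc1: (43, 415)
Output shape: (43, 107)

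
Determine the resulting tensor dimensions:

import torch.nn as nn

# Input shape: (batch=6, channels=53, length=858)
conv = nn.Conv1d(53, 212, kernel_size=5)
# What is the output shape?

Input shape: (6, 53, 858)
Output shape: (6, 212, 854)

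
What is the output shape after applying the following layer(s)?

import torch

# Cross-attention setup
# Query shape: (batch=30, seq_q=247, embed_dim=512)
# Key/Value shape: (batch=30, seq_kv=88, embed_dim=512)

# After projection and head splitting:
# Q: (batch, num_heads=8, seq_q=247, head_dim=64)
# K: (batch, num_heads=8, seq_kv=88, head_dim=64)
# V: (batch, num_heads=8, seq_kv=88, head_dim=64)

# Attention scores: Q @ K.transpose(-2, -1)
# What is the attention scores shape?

Input shape: (30, 247, 512)
Output shape: (30, 8, 247, 88)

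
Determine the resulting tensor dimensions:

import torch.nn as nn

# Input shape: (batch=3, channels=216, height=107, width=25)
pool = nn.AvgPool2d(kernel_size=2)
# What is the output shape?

Input shape: (3, 216, 107, 25)
Output shape: (3, 216, 53, 12)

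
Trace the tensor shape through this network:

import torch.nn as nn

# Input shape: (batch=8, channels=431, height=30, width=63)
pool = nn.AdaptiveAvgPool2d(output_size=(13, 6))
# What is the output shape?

Input shape: (8, 431, 30, 63)
Output shape: (8, 431, 13, 6)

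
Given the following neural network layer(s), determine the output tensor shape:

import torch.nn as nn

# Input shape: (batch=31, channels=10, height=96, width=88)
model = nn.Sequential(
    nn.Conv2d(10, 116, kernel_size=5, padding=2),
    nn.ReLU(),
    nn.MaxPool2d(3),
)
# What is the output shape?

Input shape: (31, 10, 96, 88)
  -> after Conv2d: (31, 116, 96, 88)
  -> after ReLU: (31, 116, 96, 88)
Output shape: (31, 116, 32, 29)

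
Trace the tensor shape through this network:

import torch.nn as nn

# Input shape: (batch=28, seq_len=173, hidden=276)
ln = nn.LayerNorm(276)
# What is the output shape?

Input shape: (28, 173, 276)
Output shape: (28, 173, 276)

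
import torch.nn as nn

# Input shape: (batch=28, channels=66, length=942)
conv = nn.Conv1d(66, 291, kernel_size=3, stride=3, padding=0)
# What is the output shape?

Input shape: (28, 66, 942)
Output shape: (28, 291, 314)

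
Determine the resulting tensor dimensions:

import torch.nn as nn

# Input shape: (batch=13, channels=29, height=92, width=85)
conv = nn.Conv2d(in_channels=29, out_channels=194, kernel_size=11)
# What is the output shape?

Input shape: (13, 29, 92, 85)
Output shape: (13, 194, 82, 75)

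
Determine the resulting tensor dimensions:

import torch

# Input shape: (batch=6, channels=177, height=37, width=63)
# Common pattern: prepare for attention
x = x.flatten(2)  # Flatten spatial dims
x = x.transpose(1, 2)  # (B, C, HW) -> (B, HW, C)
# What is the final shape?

Input shape: (6, 177, 37, 63)
  -> after flatten(2): (6, 177, 2331)
Output shape: (6, 2331, 177)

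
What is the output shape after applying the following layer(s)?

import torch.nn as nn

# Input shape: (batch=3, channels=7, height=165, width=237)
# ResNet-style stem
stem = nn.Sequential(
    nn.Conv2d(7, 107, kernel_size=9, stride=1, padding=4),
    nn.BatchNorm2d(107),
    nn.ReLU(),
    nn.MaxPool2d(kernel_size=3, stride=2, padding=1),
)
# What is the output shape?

Input shape: (3, 7, 165, 237)
  -> after Conv2d 9x9 stride=1: (3, 107, 165, 237)
Output shape: (3, 107, 83, 119)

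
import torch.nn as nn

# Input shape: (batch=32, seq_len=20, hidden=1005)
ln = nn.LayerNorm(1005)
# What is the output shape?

Input shape: (32, 20, 1005)
Output shape: (32, 20, 1005)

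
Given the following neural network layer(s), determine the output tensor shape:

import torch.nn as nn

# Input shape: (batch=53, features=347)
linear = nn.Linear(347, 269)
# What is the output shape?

Input shape: (53, 347)
Output shape: (53, 269)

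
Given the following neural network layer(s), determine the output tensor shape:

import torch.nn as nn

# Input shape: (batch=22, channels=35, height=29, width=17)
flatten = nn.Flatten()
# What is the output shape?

Input shape: (22, 35, 29, 17)
Output shape: (22, 17255)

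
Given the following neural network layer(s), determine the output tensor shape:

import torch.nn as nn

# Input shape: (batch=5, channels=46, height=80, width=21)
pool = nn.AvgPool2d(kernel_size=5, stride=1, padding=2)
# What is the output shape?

Input shape: (5, 46, 80, 21)
Output shape: (5, 46, 80, 21)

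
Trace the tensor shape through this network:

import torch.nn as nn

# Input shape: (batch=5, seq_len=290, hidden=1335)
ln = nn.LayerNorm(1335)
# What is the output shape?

Input shape: (5, 290, 1335)
Output shape: (5, 290, 1335)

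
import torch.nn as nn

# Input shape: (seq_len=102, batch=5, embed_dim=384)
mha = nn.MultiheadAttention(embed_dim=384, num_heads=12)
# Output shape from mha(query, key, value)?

Input shape: (102, 5, 384)
Output shape: (102, 5, 384)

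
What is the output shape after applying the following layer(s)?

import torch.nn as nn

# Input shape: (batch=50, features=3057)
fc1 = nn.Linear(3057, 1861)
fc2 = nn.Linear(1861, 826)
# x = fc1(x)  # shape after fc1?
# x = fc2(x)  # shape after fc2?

Input shape: (50, 3057)
  -> after fc1: (50, 1861)
Output shape: (50, 826)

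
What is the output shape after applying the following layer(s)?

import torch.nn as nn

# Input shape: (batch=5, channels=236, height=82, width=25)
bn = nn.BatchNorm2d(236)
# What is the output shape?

Input shape: (5, 236, 82, 25)
Output shape: (5, 236, 82, 25)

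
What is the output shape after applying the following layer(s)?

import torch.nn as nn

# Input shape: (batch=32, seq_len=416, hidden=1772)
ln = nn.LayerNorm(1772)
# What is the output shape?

Input shape: (32, 416, 1772)
Output shape: (32, 416, 1772)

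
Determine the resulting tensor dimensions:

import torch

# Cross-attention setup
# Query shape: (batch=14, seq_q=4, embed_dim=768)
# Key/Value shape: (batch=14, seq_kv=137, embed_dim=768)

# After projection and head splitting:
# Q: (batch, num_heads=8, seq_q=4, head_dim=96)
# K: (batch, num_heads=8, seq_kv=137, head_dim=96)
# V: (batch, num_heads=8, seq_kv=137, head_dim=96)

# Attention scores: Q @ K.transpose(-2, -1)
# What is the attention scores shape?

Input shape: (14, 4, 768)
Output shape: (14, 8, 4, 137)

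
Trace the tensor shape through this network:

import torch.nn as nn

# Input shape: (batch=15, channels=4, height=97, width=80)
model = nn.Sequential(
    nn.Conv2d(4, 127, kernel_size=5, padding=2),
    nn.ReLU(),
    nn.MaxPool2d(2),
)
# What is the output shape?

Input shape: (15, 4, 97, 80)
  -> after Conv2d: (15, 127, 97, 80)
  -> after ReLU: (15, 127, 97, 80)
Output shape: (15, 127, 48, 40)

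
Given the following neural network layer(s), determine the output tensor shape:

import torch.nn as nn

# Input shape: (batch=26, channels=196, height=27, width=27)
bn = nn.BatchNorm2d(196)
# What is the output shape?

Input shape: (26, 196, 27, 27)
Output shape: (26, 196, 27, 27)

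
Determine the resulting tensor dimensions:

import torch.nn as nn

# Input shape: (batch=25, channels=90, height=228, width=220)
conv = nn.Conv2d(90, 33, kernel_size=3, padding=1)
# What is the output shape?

Input shape: (25, 90, 228, 220)
Output shape: (25, 33, 228, 220)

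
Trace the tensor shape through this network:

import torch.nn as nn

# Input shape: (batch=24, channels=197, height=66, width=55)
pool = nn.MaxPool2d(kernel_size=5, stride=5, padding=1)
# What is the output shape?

Input shape: (24, 197, 66, 55)
Output shape: (24, 197, 13, 11)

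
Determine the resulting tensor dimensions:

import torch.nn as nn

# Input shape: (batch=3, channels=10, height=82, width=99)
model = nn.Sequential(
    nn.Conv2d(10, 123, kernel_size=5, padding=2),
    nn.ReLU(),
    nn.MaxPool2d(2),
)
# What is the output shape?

Input shape: (3, 10, 82, 99)
  -> after Conv2d: (3, 123, 82, 99)
  -> after ReLU: (3, 123, 82, 99)
Output shape: (3, 123, 41, 49)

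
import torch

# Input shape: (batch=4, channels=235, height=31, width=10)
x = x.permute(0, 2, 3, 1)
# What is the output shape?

Input shape: (4, 235, 31, 10)
Output shape: (4, 31, 10, 235)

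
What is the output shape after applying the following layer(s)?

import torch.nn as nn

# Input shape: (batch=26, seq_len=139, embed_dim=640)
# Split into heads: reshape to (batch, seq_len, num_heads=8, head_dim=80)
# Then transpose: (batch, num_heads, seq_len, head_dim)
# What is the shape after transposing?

Input shape: (26, 139, 640)
  -> after reshape: (26, 139, 8, 80)
Output shape: (26, 8, 139, 80)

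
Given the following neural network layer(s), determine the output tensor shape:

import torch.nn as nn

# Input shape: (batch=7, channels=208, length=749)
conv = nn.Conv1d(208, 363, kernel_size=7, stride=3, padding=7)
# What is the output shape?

Input shape: (7, 208, 749)
Output shape: (7, 363, 253)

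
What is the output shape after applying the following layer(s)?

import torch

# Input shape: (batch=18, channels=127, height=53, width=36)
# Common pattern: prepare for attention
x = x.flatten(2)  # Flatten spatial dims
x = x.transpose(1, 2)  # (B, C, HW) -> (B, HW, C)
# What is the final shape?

Input shape: (18, 127, 53, 36)
  -> after flatten(2): (18, 127, 1908)
Output shape: (18, 1908, 127)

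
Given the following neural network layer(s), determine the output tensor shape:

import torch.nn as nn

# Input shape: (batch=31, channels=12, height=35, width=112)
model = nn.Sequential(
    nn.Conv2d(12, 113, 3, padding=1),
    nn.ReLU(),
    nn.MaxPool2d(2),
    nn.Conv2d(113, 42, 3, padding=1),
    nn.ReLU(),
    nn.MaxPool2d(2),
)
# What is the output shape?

Input shape: (31, 12, 35, 112)
  -> after first Conv2d: (31, 113, 35, 112)
  -> after first MaxPool2d: (31, 113, 17, 56)
  -> after second Conv2d: (31, 42, 17, 56)
Output shape: (31, 42, 8, 28)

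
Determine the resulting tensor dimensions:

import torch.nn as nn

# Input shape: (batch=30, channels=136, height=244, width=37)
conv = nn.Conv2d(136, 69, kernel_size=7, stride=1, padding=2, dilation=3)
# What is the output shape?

Input shape: (30, 136, 244, 37)
Output shape: (30, 69, 230, 23)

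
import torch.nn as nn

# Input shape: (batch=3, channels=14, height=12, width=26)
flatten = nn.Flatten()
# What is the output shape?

Input shape: (3, 14, 12, 26)
Output shape: (3, 4368)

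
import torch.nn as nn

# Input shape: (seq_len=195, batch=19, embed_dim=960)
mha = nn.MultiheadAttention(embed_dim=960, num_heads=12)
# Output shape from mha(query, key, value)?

Input shape: (195, 19, 960)
Output shape: (195, 19, 960)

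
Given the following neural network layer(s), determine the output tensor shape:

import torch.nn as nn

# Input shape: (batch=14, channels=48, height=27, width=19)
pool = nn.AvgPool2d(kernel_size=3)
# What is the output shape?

Input shape: (14, 48, 27, 19)
Output shape: (14, 48, 9, 6)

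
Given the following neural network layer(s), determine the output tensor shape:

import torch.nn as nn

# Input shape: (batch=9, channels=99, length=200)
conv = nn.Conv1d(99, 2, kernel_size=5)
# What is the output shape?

Input shape: (9, 99, 200)
Output shape: (9, 2, 196)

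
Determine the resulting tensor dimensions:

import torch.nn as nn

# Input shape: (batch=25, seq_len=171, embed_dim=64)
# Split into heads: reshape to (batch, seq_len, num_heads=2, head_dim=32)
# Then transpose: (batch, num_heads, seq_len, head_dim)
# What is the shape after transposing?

Input shape: (25, 171, 64)
  -> after reshape: (25, 171, 2, 32)
Output shape: (25, 2, 171, 32)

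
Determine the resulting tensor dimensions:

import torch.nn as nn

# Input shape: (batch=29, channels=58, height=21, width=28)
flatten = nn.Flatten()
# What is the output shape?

Input shape: (29, 58, 21, 28)
Output shape: (29, 34104)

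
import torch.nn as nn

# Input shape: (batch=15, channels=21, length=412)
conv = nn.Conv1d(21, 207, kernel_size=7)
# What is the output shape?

Input shape: (15, 21, 412)
Output shape: (15, 207, 406)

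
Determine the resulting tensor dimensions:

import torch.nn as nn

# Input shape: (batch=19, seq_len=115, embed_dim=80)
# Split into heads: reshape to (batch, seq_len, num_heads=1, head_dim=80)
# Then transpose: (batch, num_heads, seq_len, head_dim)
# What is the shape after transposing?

Input shape: (19, 115, 80)
  -> after reshape: (19, 115, 1, 80)
Output shape: (19, 1, 115, 80)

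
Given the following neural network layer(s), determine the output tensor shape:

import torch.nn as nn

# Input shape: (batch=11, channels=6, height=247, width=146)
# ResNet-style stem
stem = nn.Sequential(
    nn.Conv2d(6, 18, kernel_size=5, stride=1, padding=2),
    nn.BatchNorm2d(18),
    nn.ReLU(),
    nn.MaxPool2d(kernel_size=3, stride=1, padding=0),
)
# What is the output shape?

Input shape: (11, 6, 247, 146)
  -> after Conv2d 5x5 stride=1: (11, 18, 247, 146)
Output shape: (11, 18, 245, 144)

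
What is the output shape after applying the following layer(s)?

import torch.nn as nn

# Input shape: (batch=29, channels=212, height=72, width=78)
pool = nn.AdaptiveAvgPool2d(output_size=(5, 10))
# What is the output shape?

Input shape: (29, 212, 72, 78)
Output shape: (29, 212, 5, 10)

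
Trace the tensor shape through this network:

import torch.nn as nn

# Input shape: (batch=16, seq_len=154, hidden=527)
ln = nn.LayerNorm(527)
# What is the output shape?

Input shape: (16, 154, 527)
Output shape: (16, 154, 527)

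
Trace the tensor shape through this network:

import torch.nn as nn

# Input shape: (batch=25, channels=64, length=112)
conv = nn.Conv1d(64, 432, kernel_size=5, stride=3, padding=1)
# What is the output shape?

Input shape: (25, 64, 112)
Output shape: (25, 432, 37)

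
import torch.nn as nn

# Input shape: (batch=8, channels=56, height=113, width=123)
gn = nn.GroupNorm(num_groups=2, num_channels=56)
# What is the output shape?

Input shape: (8, 56, 113, 123)
Output shape: (8, 56, 113, 123)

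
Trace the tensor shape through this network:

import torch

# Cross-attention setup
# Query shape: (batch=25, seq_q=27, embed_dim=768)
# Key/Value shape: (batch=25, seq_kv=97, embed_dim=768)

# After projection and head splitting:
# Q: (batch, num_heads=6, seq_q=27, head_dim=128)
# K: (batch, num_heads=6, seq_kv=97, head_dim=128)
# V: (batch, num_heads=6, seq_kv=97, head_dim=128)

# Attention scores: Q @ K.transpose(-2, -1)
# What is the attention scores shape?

Input shape: (25, 27, 768)
Output shape: (25, 6, 27, 97)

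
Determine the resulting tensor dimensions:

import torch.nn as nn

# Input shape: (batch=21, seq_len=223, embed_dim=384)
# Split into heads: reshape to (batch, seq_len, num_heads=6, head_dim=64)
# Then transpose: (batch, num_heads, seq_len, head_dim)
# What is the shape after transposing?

Input shape: (21, 223, 384)
  -> after reshape: (21, 223, 6, 64)
Output shape: (21, 6, 223, 64)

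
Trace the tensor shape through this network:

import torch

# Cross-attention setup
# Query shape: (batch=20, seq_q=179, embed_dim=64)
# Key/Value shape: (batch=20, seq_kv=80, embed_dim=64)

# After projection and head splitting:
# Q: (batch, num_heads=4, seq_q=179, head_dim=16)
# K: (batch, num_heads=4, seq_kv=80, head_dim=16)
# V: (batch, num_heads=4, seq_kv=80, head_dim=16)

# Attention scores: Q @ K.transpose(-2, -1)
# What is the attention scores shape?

Input shape: (20, 179, 64)
Output shape: (20, 4, 179, 80)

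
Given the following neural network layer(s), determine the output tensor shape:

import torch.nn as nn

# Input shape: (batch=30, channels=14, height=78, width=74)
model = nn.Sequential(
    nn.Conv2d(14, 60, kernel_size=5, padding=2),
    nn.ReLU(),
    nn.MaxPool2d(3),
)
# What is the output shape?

Input shape: (30, 14, 78, 74)
  -> after Conv2d: (30, 60, 78, 74)
  -> after ReLU: (30, 60, 78, 74)
Output shape: (30, 60, 26, 24)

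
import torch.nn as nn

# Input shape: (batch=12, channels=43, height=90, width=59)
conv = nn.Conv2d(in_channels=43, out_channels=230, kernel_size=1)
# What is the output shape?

Input shape: (12, 43, 90, 59)
Output shape: (12, 230, 90, 59)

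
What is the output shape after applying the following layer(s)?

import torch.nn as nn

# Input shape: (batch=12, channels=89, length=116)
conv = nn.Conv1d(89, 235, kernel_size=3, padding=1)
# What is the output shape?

Input shape: (12, 89, 116)
Output shape: (12, 235, 116)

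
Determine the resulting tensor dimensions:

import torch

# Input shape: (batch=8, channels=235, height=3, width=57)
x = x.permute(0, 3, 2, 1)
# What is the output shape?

Input shape: (8, 235, 3, 57)
Output shape: (8, 57, 3, 235)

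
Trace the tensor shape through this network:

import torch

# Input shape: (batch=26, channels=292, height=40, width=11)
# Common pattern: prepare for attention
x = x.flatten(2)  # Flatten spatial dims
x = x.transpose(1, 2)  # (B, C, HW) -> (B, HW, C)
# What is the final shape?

Input shape: (26, 292, 40, 11)
  -> after flatten(2): (26, 292, 440)
Output shape: (26, 440, 292)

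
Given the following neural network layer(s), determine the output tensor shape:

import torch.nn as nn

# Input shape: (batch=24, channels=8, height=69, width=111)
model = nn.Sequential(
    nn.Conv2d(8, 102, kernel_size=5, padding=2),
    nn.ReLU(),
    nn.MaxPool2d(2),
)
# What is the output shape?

Input shape: (24, 8, 69, 111)
  -> after Conv2d: (24, 102, 69, 111)
  -> after ReLU: (24, 102, 69, 111)
Output shape: (24, 102, 34, 55)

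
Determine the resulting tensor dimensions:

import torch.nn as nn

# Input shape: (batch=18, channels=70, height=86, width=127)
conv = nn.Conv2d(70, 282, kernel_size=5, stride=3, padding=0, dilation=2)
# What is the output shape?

Input shape: (18, 70, 86, 127)
Output shape: (18, 282, 26, 40)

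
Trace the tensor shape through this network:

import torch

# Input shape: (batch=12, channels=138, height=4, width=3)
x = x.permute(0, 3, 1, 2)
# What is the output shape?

Input shape: (12, 138, 4, 3)
Output shape: (12, 3, 138, 4)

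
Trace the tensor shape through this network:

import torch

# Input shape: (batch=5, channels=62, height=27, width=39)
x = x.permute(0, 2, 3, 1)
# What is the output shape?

Input shape: (5, 62, 27, 39)
Output shape: (5, 27, 39, 62)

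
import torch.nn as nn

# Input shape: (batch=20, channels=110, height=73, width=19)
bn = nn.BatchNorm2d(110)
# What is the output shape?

Input shape: (20, 110, 73, 19)
Output shape: (20, 110, 73, 19)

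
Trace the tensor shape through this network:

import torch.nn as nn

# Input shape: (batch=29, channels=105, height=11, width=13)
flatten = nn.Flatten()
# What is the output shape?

Input shape: (29, 105, 11, 13)
Output shape: (29, 15015)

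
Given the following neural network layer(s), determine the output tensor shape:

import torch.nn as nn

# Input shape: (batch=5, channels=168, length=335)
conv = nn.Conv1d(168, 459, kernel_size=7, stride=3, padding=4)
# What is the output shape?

Input shape: (5, 168, 335)
Output shape: (5, 459, 113)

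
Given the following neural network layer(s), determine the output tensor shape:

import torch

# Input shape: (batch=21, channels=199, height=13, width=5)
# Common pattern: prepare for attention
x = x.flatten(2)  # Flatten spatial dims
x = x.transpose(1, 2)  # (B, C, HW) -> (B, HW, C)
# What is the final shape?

Input shape: (21, 199, 13, 5)
  -> after flatten(2): (21, 199, 65)
Output shape: (21, 65, 199)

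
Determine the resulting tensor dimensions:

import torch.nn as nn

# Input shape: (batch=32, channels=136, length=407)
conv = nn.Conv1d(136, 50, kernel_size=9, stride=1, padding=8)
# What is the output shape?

Input shape: (32, 136, 407)
Output shape: (32, 50, 415)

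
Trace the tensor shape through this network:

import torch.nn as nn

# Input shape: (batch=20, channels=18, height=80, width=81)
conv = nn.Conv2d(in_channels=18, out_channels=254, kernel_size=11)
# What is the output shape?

Input shape: (20, 18, 80, 81)
Output shape: (20, 254, 70, 71)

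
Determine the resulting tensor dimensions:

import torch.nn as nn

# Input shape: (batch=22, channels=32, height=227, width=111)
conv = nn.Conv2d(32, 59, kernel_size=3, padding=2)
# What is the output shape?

Input shape: (22, 32, 227, 111)
Output shape: (22, 59, 229, 113)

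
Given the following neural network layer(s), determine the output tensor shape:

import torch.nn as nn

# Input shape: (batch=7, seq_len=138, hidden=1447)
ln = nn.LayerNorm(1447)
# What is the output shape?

Input shape: (7, 138, 1447)
Output shape: (7, 138, 1447)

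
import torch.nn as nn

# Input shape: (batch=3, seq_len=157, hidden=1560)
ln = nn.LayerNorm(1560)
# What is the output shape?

Input shape: (3, 157, 1560)
Output shape: (3, 157, 1560)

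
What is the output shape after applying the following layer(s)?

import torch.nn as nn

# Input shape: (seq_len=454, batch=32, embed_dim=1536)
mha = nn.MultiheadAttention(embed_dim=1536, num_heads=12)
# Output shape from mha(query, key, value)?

Input shape: (454, 32, 1536)
Output shape: (454, 32, 1536)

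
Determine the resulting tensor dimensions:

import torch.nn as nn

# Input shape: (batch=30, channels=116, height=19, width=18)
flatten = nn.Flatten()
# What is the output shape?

Input shape: (30, 116, 19, 18)
Output shape: (30, 39672)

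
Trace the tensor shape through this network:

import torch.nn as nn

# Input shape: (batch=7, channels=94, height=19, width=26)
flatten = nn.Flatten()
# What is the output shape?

Input shape: (7, 94, 19, 26)
Output shape: (7, 46436)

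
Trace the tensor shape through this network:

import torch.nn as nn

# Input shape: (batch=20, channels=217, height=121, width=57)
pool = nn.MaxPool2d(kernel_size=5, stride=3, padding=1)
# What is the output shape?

Input shape: (20, 217, 121, 57)
Output shape: (20, 217, 40, 19)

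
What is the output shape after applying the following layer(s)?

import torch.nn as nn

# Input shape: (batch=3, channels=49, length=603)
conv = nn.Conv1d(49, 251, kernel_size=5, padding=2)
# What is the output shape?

Input shape: (3, 49, 603)
Output shape: (3, 251, 603)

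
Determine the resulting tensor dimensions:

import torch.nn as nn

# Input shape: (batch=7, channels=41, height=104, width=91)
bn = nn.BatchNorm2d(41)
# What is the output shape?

Input shape: (7, 41, 104, 91)
Output shape: (7, 41, 104, 91)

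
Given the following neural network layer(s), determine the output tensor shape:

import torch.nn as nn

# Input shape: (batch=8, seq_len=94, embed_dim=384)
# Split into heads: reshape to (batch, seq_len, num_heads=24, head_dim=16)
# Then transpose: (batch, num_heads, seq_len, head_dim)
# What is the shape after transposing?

Input shape: (8, 94, 384)
  -> after reshape: (8, 94, 24, 16)
Output shape: (8, 24, 94, 16)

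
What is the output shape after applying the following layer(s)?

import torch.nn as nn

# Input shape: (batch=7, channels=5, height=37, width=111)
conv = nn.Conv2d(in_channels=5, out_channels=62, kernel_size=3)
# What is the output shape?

Input shape: (7, 5, 37, 111)
Output shape: (7, 62, 35, 109)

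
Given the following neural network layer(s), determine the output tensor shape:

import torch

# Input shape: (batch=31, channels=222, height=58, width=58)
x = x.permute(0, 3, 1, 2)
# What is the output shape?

Input shape: (31, 222, 58, 58)
Output shape: (31, 58, 222, 58)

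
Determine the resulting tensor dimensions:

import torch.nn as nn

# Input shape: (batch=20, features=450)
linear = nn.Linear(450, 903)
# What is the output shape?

Input shape: (20, 450)
Output shape: (20, 903)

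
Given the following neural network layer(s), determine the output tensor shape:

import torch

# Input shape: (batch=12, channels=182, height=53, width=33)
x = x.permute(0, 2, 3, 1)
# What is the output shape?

Input shape: (12, 182, 53, 33)
Output shape: (12, 53, 33, 182)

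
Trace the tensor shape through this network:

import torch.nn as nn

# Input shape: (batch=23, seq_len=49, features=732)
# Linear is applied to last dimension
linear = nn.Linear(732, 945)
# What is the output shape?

Input shape: (23, 49, 732)
Output shape: (23, 49, 945)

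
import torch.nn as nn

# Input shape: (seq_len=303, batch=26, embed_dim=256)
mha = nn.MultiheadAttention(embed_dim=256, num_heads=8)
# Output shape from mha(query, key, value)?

Input shape: (303, 26, 256)
Output shape: (303, 26, 256)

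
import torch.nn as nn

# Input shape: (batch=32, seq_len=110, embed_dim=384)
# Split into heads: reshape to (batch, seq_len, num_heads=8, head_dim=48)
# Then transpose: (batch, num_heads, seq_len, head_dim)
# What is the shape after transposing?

Input shape: (32, 110, 384)
  -> after reshape: (32, 110, 8, 48)
Output shape: (32, 8, 110, 48)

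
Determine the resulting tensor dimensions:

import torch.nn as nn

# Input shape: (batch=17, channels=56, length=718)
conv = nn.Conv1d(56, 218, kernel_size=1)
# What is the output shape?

Input shape: (17, 56, 718)
Output shape: (17, 218, 718)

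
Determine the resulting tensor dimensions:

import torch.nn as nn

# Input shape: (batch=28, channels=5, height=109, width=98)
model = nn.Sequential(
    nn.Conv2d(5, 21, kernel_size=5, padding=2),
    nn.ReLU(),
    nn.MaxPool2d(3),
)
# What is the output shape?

Input shape: (28, 5, 109, 98)
  -> after Conv2d: (28, 21, 109, 98)
  -> after ReLU: (28, 21, 109, 98)
Output shape: (28, 21, 36, 32)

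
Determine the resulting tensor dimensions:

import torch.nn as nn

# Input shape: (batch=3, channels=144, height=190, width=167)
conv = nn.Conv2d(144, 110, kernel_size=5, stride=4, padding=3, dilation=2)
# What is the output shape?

Input shape: (3, 144, 190, 167)
Output shape: (3, 110, 47, 42)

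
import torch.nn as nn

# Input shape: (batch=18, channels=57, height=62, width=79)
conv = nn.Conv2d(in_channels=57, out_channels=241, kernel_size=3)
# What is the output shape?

Input shape: (18, 57, 62, 79)
Output shape: (18, 241, 60, 77)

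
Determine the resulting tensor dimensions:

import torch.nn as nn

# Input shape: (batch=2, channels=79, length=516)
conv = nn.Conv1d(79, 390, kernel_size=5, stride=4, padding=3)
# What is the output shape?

Input shape: (2, 79, 516)
Output shape: (2, 390, 130)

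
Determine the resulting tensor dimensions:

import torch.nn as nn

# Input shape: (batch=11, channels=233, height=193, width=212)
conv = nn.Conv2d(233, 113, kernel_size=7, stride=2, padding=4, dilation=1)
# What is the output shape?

Input shape: (11, 233, 193, 212)
Output shape: (11, 113, 98, 107)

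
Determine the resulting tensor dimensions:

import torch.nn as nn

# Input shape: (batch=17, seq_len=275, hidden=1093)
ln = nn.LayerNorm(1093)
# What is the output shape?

Input shape: (17, 275, 1093)
Output shape: (17, 275, 1093)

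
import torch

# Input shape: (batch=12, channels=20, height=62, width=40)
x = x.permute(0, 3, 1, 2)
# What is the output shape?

Input shape: (12, 20, 62, 40)
Output shape: (12, 40, 20, 62)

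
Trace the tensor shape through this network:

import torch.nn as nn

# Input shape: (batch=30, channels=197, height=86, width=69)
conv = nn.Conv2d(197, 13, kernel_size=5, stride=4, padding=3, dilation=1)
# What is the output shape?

Input shape: (30, 197, 86, 69)
Output shape: (30, 13, 22, 18)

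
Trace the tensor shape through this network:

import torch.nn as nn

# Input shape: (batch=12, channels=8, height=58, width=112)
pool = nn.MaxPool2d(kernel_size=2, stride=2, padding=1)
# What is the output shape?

Input shape: (12, 8, 58, 112)
Output shape: (12, 8, 30, 57)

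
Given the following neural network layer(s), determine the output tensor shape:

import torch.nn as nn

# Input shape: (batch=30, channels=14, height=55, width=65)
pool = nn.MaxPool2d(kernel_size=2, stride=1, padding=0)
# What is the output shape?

Input shape: (30, 14, 55, 65)
Output shape: (30, 14, 54, 64)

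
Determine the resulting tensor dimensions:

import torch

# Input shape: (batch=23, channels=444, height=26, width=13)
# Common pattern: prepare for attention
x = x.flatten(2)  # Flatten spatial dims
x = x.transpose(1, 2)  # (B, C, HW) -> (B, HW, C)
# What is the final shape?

Input shape: (23, 444, 26, 13)
  -> after flatten(2): (23, 444, 338)
Output shape: (23, 338, 444)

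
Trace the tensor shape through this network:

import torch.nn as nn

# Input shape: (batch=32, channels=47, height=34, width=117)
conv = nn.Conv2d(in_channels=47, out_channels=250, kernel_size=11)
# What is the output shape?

Input shape: (32, 47, 34, 117)
Output shape: (32, 250, 24, 107)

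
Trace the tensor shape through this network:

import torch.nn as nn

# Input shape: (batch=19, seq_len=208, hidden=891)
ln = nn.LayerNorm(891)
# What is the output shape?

Input shape: (19, 208, 891)
Output shape: (19, 208, 891)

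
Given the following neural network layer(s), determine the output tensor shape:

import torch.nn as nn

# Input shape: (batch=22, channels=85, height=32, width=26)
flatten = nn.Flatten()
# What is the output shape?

Input shape: (22, 85, 32, 26)
Output shape: (22, 70720)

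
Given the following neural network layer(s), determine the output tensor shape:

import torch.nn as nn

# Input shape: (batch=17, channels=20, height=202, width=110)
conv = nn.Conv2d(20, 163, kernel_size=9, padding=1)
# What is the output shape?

Input shape: (17, 20, 202, 110)
Output shape: (17, 163, 196, 104)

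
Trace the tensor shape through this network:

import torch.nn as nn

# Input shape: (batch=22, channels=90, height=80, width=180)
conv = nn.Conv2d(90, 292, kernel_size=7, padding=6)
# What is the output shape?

Input shape: (22, 90, 80, 180)
Output shape: (22, 292, 86, 186)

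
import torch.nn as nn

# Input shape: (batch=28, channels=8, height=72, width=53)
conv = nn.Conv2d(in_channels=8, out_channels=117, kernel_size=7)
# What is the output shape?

Input shape: (28, 8, 72, 53)
Output shape: (28, 117, 66, 47)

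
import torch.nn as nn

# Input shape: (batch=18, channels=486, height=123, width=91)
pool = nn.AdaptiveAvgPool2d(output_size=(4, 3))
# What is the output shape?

Input shape: (18, 486, 123, 91)
Output shape: (18, 486, 4, 3)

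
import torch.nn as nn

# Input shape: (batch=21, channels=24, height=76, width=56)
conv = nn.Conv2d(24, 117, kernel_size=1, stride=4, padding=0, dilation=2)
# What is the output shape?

Input shape: (21, 24, 76, 56)
Output shape: (21, 117, 19, 14)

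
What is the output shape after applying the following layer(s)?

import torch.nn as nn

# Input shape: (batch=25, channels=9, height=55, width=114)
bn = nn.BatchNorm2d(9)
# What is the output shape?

Input shape: (25, 9, 55, 114)
Output shape: (25, 9, 55, 114)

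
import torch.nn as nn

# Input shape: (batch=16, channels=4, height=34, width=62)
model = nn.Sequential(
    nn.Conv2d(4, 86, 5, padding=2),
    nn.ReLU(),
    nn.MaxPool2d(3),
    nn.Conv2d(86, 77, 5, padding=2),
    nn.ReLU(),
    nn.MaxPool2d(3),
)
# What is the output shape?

Input shape: (16, 4, 34, 62)
  -> after first Conv2d: (16, 86, 34, 62)
  -> after first MaxPool2d: (16, 86, 11, 20)
  -> after second Conv2d: (16, 77, 11, 20)
Output shape: (16, 77, 3, 6)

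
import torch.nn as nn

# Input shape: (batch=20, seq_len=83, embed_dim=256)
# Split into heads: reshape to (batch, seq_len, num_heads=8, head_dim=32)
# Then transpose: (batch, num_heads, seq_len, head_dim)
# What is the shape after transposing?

Input shape: (20, 83, 256)
  -> after reshape: (20, 83, 8, 32)
Output shape: (20, 8, 83, 32)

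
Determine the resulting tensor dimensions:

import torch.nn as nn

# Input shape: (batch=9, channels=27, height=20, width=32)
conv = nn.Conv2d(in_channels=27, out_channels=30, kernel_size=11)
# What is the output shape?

Input shape: (9, 27, 20, 32)
Output shape: (9, 30, 10, 22)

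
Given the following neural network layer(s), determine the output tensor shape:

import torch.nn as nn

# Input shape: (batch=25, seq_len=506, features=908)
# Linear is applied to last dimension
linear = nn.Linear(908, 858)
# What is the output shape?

Input shape: (25, 506, 908)
Output shape: (25, 506, 858)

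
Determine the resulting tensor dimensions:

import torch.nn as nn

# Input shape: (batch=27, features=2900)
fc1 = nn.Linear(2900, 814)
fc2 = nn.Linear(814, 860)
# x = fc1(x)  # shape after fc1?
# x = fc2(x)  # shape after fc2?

Input shape: (27, 2900)
  -> after fc1: (27, 814)
Output shape: (27, 860)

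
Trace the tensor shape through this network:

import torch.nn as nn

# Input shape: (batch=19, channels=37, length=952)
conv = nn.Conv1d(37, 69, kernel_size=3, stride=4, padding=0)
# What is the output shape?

Input shape: (19, 37, 952)
Output shape: (19, 69, 238)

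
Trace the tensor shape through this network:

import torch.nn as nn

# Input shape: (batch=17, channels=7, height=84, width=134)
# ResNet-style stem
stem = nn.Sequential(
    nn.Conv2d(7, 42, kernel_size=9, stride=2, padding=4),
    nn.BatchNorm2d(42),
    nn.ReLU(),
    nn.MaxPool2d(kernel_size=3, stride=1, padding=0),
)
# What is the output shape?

Input shape: (17, 7, 84, 134)
  -> after Conv2d 9x9 stride=2: (17, 42, 42, 67)
Output shape: (17, 42, 40, 65)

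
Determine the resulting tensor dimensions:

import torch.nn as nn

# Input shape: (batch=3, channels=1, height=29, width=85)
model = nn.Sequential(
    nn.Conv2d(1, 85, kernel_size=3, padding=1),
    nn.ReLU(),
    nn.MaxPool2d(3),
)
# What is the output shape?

Input shape: (3, 1, 29, 85)
  -> after Conv2d: (3, 85, 29, 85)
  -> after ReLU: (3, 85, 29, 85)
Output shape: (3, 85, 9, 28)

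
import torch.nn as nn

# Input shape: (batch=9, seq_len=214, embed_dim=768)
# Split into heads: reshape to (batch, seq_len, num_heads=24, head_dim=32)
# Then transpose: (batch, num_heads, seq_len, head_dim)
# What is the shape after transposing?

Input shape: (9, 214, 768)
  -> after reshape: (9, 214, 24, 32)
Output shape: (9, 24, 214, 32)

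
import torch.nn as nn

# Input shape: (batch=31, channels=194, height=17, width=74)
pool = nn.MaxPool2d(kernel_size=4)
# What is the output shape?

Input shape: (31, 194, 17, 74)
Output shape: (31, 194, 4, 18)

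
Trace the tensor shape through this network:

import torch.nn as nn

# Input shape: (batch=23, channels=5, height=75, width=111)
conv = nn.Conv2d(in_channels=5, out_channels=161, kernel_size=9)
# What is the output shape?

Input shape: (23, 5, 75, 111)
Output shape: (23, 161, 67, 103)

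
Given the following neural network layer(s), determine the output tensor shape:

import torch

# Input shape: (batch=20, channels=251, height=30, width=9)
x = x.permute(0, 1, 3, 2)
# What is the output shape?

Input shape: (20, 251, 30, 9)
Output shape: (20, 251, 9, 30)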